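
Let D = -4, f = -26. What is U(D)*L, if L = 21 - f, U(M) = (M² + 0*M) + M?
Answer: 564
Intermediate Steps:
U(M) = M + M² (U(M) = (M² + 0) + M = M² + M = M + M²)
L = 47 (L = 21 - 1*(-26) = 21 + 26 = 47)
U(D)*L = -4*(1 - 4)*47 = -4*(-3)*47 = 12*47 = 564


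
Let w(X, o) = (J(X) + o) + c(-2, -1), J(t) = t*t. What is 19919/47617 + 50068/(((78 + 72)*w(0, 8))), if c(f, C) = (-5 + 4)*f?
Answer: 603491614/17856375 ≈ 33.797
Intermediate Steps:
c(f, C) = -f
J(t) = t²
w(X, o) = 2 + o + X² (w(X, o) = (X² + o) - 1*(-2) = (o + X²) + 2 = 2 + o + X²)
19919/47617 + 50068/(((78 + 72)*w(0, 8))) = 19919/47617 + 50068/(((78 + 72)*(2 + 8 + 0²))) = 19919*(1/47617) + 50068/((150*(2 + 8 + 0))) = 19919/47617 + 50068/((150*10)) = 19919/47617 + 50068/1500 = 19919/47617 + 50068*(1/1500) = 19919/47617 + 12517/375 = 603491614/17856375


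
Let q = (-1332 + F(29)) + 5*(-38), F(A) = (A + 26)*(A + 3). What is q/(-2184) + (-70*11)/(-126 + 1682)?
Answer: -36643/60684 ≈ -0.60383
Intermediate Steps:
F(A) = (3 + A)*(26 + A) (F(A) = (26 + A)*(3 + A) = (3 + A)*(26 + A))
q = 238 (q = (-1332 + (78 + 29**2 + 29*29)) + 5*(-38) = (-1332 + (78 + 841 + 841)) - 190 = (-1332 + 1760) - 190 = 428 - 190 = 238)
q/(-2184) + (-70*11)/(-126 + 1682) = 238/(-2184) + (-70*11)/(-126 + 1682) = 238*(-1/2184) - 770/1556 = -17/156 - 770*1/1556 = -17/156 - 385/778 = -36643/60684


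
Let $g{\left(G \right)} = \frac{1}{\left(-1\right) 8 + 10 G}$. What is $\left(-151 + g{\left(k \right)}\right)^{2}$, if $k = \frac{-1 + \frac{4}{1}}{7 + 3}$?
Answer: $\frac{571536}{25} \approx 22861.0$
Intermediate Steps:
$k = \frac{3}{10}$ ($k = \frac{-1 + 4 \cdot 1}{10} = \left(-1 + 4\right) \frac{1}{10} = 3 \cdot \frac{1}{10} = \frac{3}{10} \approx 0.3$)
$g{\left(G \right)} = \frac{1}{-8 + 10 G}$
$\left(-151 + g{\left(k \right)}\right)^{2} = \left(-151 + \frac{1}{2 \left(-4 + 5 \cdot \frac{3}{10}\right)}\right)^{2} = \left(-151 + \frac{1}{2 \left(-4 + \frac{3}{2}\right)}\right)^{2} = \left(-151 + \frac{1}{2 \left(- \frac{5}{2}\right)}\right)^{2} = \left(-151 + \frac{1}{2} \left(- \frac{2}{5}\right)\right)^{2} = \left(-151 - \frac{1}{5}\right)^{2} = \left(- \frac{756}{5}\right)^{2} = \frac{571536}{25}$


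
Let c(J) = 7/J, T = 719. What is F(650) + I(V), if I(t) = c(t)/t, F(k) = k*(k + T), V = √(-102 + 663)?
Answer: 499205857/561 ≈ 8.8985e+5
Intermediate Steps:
V = √561 ≈ 23.685
F(k) = k*(719 + k) (F(k) = k*(k + 719) = k*(719 + k))
I(t) = 7/t² (I(t) = (7/t)/t = 7/t²)
F(650) + I(V) = 650*(719 + 650) + 7/(√561)² = 650*1369 + 7*(1/561) = 889850 + 7/561 = 499205857/561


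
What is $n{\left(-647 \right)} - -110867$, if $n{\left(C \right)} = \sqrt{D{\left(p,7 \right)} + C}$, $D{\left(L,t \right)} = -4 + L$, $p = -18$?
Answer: $110867 + i \sqrt{669} \approx 1.1087 \cdot 10^{5} + 25.865 i$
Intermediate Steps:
$n{\left(C \right)} = \sqrt{-22 + C}$ ($n{\left(C \right)} = \sqrt{\left(-4 - 18\right) + C} = \sqrt{-22 + C}$)
$n{\left(-647 \right)} - -110867 = \sqrt{-22 - 647} - -110867 = \sqrt{-669} + \left(-28252 + 139119\right) = i \sqrt{669} + 110867 = 110867 + i \sqrt{669}$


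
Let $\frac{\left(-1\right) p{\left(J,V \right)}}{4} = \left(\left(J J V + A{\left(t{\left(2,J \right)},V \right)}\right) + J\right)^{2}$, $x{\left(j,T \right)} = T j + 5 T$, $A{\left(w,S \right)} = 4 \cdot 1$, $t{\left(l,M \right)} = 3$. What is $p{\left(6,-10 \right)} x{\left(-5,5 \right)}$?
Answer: $0$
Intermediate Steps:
$A{\left(w,S \right)} = 4$
$x{\left(j,T \right)} = 5 T + T j$
$p{\left(J,V \right)} = - 4 \left(4 + J + V J^{2}\right)^{2}$ ($p{\left(J,V \right)} = - 4 \left(\left(J J V + 4\right) + J\right)^{2} = - 4 \left(\left(J^{2} V + 4\right) + J\right)^{2} = - 4 \left(\left(V J^{2} + 4\right) + J\right)^{2} = - 4 \left(\left(4 + V J^{2}\right) + J\right)^{2} = - 4 \left(4 + J + V J^{2}\right)^{2}$)
$p{\left(6,-10 \right)} x{\left(-5,5 \right)} = - 4 \left(4 + 6 - 10 \cdot 6^{2}\right)^{2} \cdot 5 \left(5 - 5\right) = - 4 \left(4 + 6 - 360\right)^{2} \cdot 5 \cdot 0 = - 4 \left(4 + 6 - 360\right)^{2} \cdot 0 = - 4 \left(-350\right)^{2} \cdot 0 = \left(-4\right) 122500 \cdot 0 = \left(-490000\right) 0 = 0$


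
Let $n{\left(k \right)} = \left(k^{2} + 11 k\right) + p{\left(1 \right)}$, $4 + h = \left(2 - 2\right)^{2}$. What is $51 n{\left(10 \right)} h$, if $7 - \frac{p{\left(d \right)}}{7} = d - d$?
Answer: $-52836$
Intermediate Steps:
$p{\left(d \right)} = 49$ ($p{\left(d \right)} = 49 - 7 \left(d - d\right) = 49 - 0 = 49 + 0 = 49$)
$h = -4$ ($h = -4 + \left(2 - 2\right)^{2} = -4 + 0^{2} = -4 + 0 = -4$)
$n{\left(k \right)} = 49 + k^{2} + 11 k$ ($n{\left(k \right)} = \left(k^{2} + 11 k\right) + 49 = 49 + k^{2} + 11 k$)
$51 n{\left(10 \right)} h = 51 \left(49 + 10^{2} + 11 \cdot 10\right) \left(-4\right) = 51 \left(49 + 100 + 110\right) \left(-4\right) = 51 \cdot 259 \left(-4\right) = 13209 \left(-4\right) = -52836$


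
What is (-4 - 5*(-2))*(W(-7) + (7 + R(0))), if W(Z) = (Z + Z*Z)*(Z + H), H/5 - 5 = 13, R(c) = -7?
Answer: 20916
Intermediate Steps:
H = 90 (H = 25 + 5*13 = 25 + 65 = 90)
W(Z) = (90 + Z)*(Z + Z²) (W(Z) = (Z + Z*Z)*(Z + 90) = (Z + Z²)*(90 + Z) = (90 + Z)*(Z + Z²))
(-4 - 5*(-2))*(W(-7) + (7 + R(0))) = (-4 - 5*(-2))*(-7*(90 + (-7)² + 91*(-7)) + (7 - 7)) = (-4 + 10)*(-7*(90 + 49 - 637) + 0) = 6*(-7*(-498) + 0) = 6*(3486 + 0) = 6*3486 = 20916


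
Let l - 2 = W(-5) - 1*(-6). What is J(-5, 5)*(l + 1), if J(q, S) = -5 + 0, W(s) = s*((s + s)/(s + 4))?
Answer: 205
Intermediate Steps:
W(s) = 2*s**2/(4 + s) (W(s) = s*((2*s)/(4 + s)) = s*(2*s/(4 + s)) = 2*s**2/(4 + s))
J(q, S) = -5
l = -42 (l = 2 + (2*(-5)**2/(4 - 5) - 1*(-6)) = 2 + (2*25/(-1) + 6) = 2 + (2*25*(-1) + 6) = 2 + (-50 + 6) = 2 - 44 = -42)
J(-5, 5)*(l + 1) = -5*(-42 + 1) = -5*(-41) = 205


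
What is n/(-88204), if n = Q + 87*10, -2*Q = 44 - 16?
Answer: -214/22051 ≈ -0.0097048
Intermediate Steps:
Q = -14 (Q = -(44 - 16)/2 = -1/2*28 = -14)
n = 856 (n = -14 + 87*10 = -14 + 870 = 856)
n/(-88204) = 856/(-88204) = 856*(-1/88204) = -214/22051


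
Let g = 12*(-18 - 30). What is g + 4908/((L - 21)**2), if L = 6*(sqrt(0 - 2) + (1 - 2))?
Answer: 4*(-31127*I - 15552*sqrt(2))/(3*(36*sqrt(2) + 73*I)) ≈ -570.97 + 3.5051*I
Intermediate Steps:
L = -6 + 6*I*sqrt(2) (L = 6*(sqrt(-2) - 1) = 6*(I*sqrt(2) - 1) = 6*(-1 + I*sqrt(2)) = -6 + 6*I*sqrt(2) ≈ -6.0 + 8.4853*I)
g = -576 (g = 12*(-48) = -576)
g + 4908/((L - 21)**2) = -576 + 4908/(((-6 + 6*I*sqrt(2)) - 21)**2) = -576 + 4908/((-27 + 6*I*sqrt(2))**2) = -576 + 4908/(-27 + 6*I*sqrt(2))**2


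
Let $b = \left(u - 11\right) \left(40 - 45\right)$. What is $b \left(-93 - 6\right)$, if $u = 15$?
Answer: $1980$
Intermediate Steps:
$b = -20$ ($b = \left(15 - 11\right) \left(40 - 45\right) = 4 \left(-5\right) = -20$)
$b \left(-93 - 6\right) = - 20 \left(-93 - 6\right) = \left(-20\right) \left(-99\right) = 1980$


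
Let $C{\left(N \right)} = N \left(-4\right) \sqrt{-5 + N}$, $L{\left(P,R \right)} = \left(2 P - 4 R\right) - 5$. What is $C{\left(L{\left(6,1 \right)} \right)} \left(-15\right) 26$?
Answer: $4680 i \sqrt{2} \approx 6618.5 i$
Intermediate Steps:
$L{\left(P,R \right)} = -5 - 4 R + 2 P$ ($L{\left(P,R \right)} = \left(- 4 R + 2 P\right) - 5 = -5 - 4 R + 2 P$)
$C{\left(N \right)} = - 4 N \sqrt{-5 + N}$
$C{\left(L{\left(6,1 \right)} \right)} \left(-15\right) 26 = - 4 \left(-5 - 4 + 2 \cdot 6\right) \sqrt{-5 - -3} \left(-15\right) 26 = - 4 \left(-5 - 4 + 12\right) \sqrt{-5 - -3} \left(-15\right) 26 = \left(-4\right) 3 \sqrt{-5 + 3} \left(-15\right) 26 = \left(-4\right) 3 \sqrt{-2} \left(-15\right) 26 = \left(-4\right) 3 i \sqrt{2} \left(-15\right) 26 = - 12 i \sqrt{2} \left(-15\right) 26 = 180 i \sqrt{2} \cdot 26 = 4680 i \sqrt{2}$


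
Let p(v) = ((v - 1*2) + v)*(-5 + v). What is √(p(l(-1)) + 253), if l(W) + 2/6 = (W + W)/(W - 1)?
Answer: 7*√47/3 ≈ 15.997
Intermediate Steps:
l(W) = -⅓ + 2*W/(-1 + W) (l(W) = -⅓ + (W + W)/(W - 1) = -⅓ + (2*W)/(-1 + W) = -⅓ + 2*W/(-1 + W))
p(v) = (-5 + v)*(-2 + 2*v) (p(v) = ((v - 2) + v)*(-5 + v) = ((-2 + v) + v)*(-5 + v) = (-2 + 2*v)*(-5 + v) = (-5 + v)*(-2 + 2*v))
√(p(l(-1)) + 253) = √((10 - 4*(1 + 5*(-1))/(-1 - 1) + 2*((1 + 5*(-1))/(3*(-1 - 1)))²) + 253) = √((10 - 4*(1 - 5)/(-2) + 2*((⅓)*(1 - 5)/(-2))²) + 253) = √((10 - 4*(-1)*(-4)/2 + 2*((⅓)*(-½)*(-4))²) + 253) = √((10 - 12*⅔ + 2*(⅔)²) + 253) = √((10 - 8 + 2*(4/9)) + 253) = √((10 - 8 + 8/9) + 253) = √(26/9 + 253) = √(2303/9) = 7*√47/3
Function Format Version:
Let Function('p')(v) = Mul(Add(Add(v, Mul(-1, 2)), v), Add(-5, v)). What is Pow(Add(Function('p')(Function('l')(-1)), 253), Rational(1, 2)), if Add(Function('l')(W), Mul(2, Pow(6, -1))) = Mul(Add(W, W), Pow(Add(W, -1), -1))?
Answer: Mul(Rational(7, 3), Pow(47, Rational(1, 2))) ≈ 15.997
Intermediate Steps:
Function('l')(W) = Add(Rational(-1, 3), Mul(2, W, Pow(Add(-1, W), -1))) (Function('l')(W) = Add(Rational(-1, 3), Mul(Add(W, W), Pow(Add(W, -1), -1))) = Add(Rational(-1, 3), Mul(Mul(2, W), Pow(Add(-1, W), -1))) = Add(Rational(-1, 3), Mul(2, W, Pow(Add(-1, W), -1))))
Function('p')(v) = Mul(Add(-5, v), Add(-2, Mul(2, v))) (Function('p')(v) = Mul(Add(Add(v, -2), v), Add(-5, v)) = Mul(Add(Add(-2, v), v), Add(-5, v)) = Mul(Add(-2, Mul(2, v)), Add(-5, v)) = Mul(Add(-5, v), Add(-2, Mul(2, v))))
Pow(Add(Function('p')(Function('l')(-1)), 253), Rational(1, 2)) = Pow(Add(Add(10, Mul(-12, Mul(Rational(1, 3), Pow(Add(-1, -1), -1), Add(1, Mul(5, -1)))), Mul(2, Pow(Mul(Rational(1, 3), Pow(Add(-1, -1), -1), Add(1, Mul(5, -1))), 2))), 253), Rational(1, 2)) = Pow(Add(Add(10, Mul(-12, Mul(Rational(1, 3), Pow(-2, -1), Add(1, -5))), Mul(2, Pow(Mul(Rational(1, 3), Pow(-2, -1), Add(1, -5)), 2))), 253), Rational(1, 2)) = Pow(Add(Add(10, Mul(-12, Mul(Rational(1, 3), Rational(-1, 2), -4)), Mul(2, Pow(Mul(Rational(1, 3), Rational(-1, 2), -4), 2))), 253), Rational(1, 2)) = Pow(Add(Add(10, Mul(-12, Rational(2, 3)), Mul(2, Pow(Rational(2, 3), 2))), 253), Rational(1, 2)) = Pow(Add(Add(10, -8, Mul(2, Rational(4, 9))), 253), Rational(1, 2)) = Pow(Add(Add(10, -8, Rational(8, 9)), 253), Rational(1, 2)) = Pow(Add(Rational(26, 9), 253), Rational(1, 2)) = Pow(Rational(2303, 9), Rational(1, 2)) = Mul(Rational(7, 3), Pow(47, Rational(1, 2)))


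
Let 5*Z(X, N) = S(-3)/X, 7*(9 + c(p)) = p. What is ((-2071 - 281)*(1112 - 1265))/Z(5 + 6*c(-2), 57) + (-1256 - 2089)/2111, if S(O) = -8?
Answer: 24078379305/2111 ≈ 1.1406e+7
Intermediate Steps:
c(p) = -9 + p/7
Z(X, N) = -8/(5*X) (Z(X, N) = (-8/X)/5 = -8/(5*X))
((-2071 - 281)*(1112 - 1265))/Z(5 + 6*c(-2), 57) + (-1256 - 2089)/2111 = ((-2071 - 281)*(1112 - 1265))/((-8/(5*(5 + 6*(-9 + (⅐)*(-2)))))) + (-1256 - 2089)/2111 = (-2352*(-153))/((-8/(5*(5 + 6*(-9 - 2/7))))) - 3345*1/2111 = 359856/((-8/(5*(5 + 6*(-65/7))))) - 3345/2111 = 359856/((-8/(5*(5 - 390/7)))) - 3345/2111 = 359856/((-8/(5*(-355/7)))) - 3345/2111 = 359856/((-8/5*(-7/355))) - 3345/2111 = 359856/(56/1775) - 3345/2111 = 359856*(1775/56) - 3345/2111 = 11406150 - 3345/2111 = 24078379305/2111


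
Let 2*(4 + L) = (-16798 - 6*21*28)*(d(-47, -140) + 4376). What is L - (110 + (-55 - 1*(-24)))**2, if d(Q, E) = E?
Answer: -43056713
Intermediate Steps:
L = -43050472 (L = -4 + ((-16798 - 6*21*28)*(-140 + 4376))/2 = -4 + ((-16798 - 126*28)*4236)/2 = -4 + ((-16798 - 3528)*4236)/2 = -4 + (-20326*4236)/2 = -4 + (1/2)*(-86100936) = -4 - 43050468 = -43050472)
L - (110 + (-55 - 1*(-24)))**2 = -43050472 - (110 + (-55 - 1*(-24)))**2 = -43050472 - (110 + (-55 + 24))**2 = -43050472 - (110 - 31)**2 = -43050472 - 1*79**2 = -43050472 - 1*6241 = -43050472 - 6241 = -43056713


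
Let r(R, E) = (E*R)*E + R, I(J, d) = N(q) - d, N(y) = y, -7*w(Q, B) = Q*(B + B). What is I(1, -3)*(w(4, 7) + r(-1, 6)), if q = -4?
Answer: 45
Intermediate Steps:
w(Q, B) = -2*B*Q/7 (w(Q, B) = -Q*(B + B)/7 = -Q*2*B/7 = -2*B*Q/7)
I(J, d) = -4 - d
r(R, E) = R + R*E² (r(R, E) = R*E² + R = R + R*E²)
I(1, -3)*(w(4, 7) + r(-1, 6)) = (-4 - 1*(-3))*(-2/7*7*4 - (1 + 6²)) = (-4 + 3)*(-8 - (1 + 36)) = -(-8 - 1*37) = -(-8 - 37) = -1*(-45) = 45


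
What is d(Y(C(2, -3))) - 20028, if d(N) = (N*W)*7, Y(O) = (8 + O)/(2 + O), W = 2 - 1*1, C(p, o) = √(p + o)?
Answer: -100021/5 - 42*I/5 ≈ -20004.0 - 8.4*I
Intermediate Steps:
C(p, o) = √(o + p)
W = 1 (W = 2 - 1 = 1)
Y(O) = (8 + O)/(2 + O)
d(N) = 7*N (d(N) = (N*1)*7 = N*7 = 7*N)
d(Y(C(2, -3))) - 20028 = 7*((8 + √(-3 + 2))/(2 + √(-3 + 2))) - 20028 = 7*((8 + √(-1))/(2 + √(-1))) - 20028 = 7*((8 + I)/(2 + I)) - 20028 = 7*(((2 - I)/5)*(8 + I)) - 20028 = 7*((2 - I)*(8 + I)/5) - 20028 = 7*(2 - I)*(8 + I)/5 - 20028 = -20028 + 7*(2 - I)*(8 + I)/5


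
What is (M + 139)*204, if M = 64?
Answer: 41412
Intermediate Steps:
(M + 139)*204 = (64 + 139)*204 = 203*204 = 41412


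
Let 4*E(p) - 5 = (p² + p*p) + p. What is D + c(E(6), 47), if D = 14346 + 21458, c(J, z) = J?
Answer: 143299/4 ≈ 35825.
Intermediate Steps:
E(p) = 5/4 + p²/2 + p/4 (E(p) = 5/4 + ((p² + p*p) + p)/4 = 5/4 + ((p² + p²) + p)/4 = 5/4 + (2*p² + p)/4 = 5/4 + (p + 2*p²)/4 = 5/4 + (p²/2 + p/4) = 5/4 + p²/2 + p/4)
D = 35804
D + c(E(6), 47) = 35804 + (5/4 + (½)*6² + (¼)*6) = 35804 + (5/4 + (½)*36 + 3/2) = 35804 + (5/4 + 18 + 3/2) = 35804 + 83/4 = 143299/4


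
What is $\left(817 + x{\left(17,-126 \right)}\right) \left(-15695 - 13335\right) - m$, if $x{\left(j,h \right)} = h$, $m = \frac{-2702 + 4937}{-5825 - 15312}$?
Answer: $- \frac{424002510775}{21137} \approx -2.006 \cdot 10^{7}$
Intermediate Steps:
$m = - \frac{2235}{21137}$ ($m = \frac{2235}{-21137} = 2235 \left(- \frac{1}{21137}\right) = - \frac{2235}{21137} \approx -0.10574$)
$\left(817 + x{\left(17,-126 \right)}\right) \left(-15695 - 13335\right) - m = \left(817 - 126\right) \left(-15695 - 13335\right) - - \frac{2235}{21137} = 691 \left(-29030\right) + \frac{2235}{21137} = -20059730 + \frac{2235}{21137} = - \frac{424002510775}{21137}$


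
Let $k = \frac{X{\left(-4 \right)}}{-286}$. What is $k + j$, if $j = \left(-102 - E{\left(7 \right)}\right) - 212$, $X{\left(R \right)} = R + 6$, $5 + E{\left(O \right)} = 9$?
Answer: $- \frac{45475}{143} \approx -318.01$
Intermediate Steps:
$E{\left(O \right)} = 4$ ($E{\left(O \right)} = -5 + 9 = 4$)
$X{\left(R \right)} = 6 + R$
$j = -318$ ($j = \left(-102 - 4\right) - 212 = -106 - 212 = -318$)
$k = - \frac{1}{143}$ ($k = \frac{6 - 4}{-286} = 2 \left(- \frac{1}{286}\right) = - \frac{1}{143} \approx -0.006993$)
$k + j = - \frac{1}{143} - 318 = - \frac{45475}{143}$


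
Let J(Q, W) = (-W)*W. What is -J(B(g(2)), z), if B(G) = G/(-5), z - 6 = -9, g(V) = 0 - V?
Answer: 9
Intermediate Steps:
g(V) = -V
z = -3 (z = 6 - 9 = -3)
B(G) = -G/5 (B(G) = G*(-1/5) = -G/5)
J(Q, W) = -W**2
-J(B(g(2)), z) = -(-1)*(-3)**2 = -(-1)*9 = -1*(-9) = 9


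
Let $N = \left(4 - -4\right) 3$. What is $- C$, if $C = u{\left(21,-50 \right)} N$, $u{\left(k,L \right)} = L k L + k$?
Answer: $-1260504$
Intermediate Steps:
$u{\left(k,L \right)} = k + k L^{2}$ ($u{\left(k,L \right)} = k L^{2} + k = k + k L^{2}$)
$N = 24$ ($N = \left(4 + 4\right) 3 = 8 \cdot 3 = 24$)
$C = 1260504$ ($C = 21 \left(1 + \left(-50\right)^{2}\right) 24 = 21 \left(1 + 2500\right) 24 = 21 \cdot 2501 \cdot 24 = 52521 \cdot 24 = 1260504$)
$- C = \left(-1\right) 1260504 = -1260504$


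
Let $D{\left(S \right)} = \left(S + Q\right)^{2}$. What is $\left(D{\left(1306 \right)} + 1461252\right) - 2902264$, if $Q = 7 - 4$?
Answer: $272469$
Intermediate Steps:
$Q = 3$ ($Q = 7 - 4 = 3$)
$D{\left(S \right)} = \left(3 + S\right)^{2}$ ($D{\left(S \right)} = \left(S + 3\right)^{2} = \left(3 + S\right)^{2}$)
$\left(D{\left(1306 \right)} + 1461252\right) - 2902264 = \left(\left(3 + 1306\right)^{2} + 1461252\right) - 2902264 = \left(1309^{2} + 1461252\right) - 2902264 = \left(1713481 + 1461252\right) - 2902264 = 3174733 - 2902264 = 272469$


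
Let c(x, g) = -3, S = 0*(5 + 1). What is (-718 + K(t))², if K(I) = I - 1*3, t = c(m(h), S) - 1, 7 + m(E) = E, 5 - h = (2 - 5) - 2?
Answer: 525625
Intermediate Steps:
h = 10 (h = 5 - ((2 - 5) - 2) = 5 - (-3 - 2) = 5 - 1*(-5) = 5 + 5 = 10)
m(E) = -7 + E
S = 0 (S = 0*6 = 0)
t = -4 (t = -3 - 1 = -4)
K(I) = -3 + I (K(I) = I - 3 = -3 + I)
(-718 + K(t))² = (-718 + (-3 - 4))² = (-718 - 7)² = (-725)² = 525625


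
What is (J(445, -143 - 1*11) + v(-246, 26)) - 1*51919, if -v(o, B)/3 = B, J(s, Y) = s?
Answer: -51552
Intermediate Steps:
v(o, B) = -3*B
(J(445, -143 - 1*11) + v(-246, 26)) - 1*51919 = (445 - 3*26) - 1*51919 = (445 - 78) - 51919 = 367 - 51919 = -51552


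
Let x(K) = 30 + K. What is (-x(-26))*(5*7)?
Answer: -140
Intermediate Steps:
(-x(-26))*(5*7) = (-(30 - 26))*(5*7) = -1*4*35 = -4*35 = -140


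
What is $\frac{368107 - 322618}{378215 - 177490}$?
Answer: $\frac{45489}{200725} \approx 0.22662$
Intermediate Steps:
$\frac{368107 - 322618}{378215 - 177490} = \frac{45489}{200725}$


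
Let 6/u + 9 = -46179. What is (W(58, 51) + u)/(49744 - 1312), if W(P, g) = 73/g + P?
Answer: 7777529/6338102112 ≈ 0.0012271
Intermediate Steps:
u = -1/7698 (u = 6/(-9 - 46179) = 6/(-46188) = 6*(-1/46188) = -1/7698 ≈ -0.00012990)
W(P, g) = P + 73/g
(W(58, 51) + u)/(49744 - 1312) = ((58 + 73/51) - 1/7698)/(49744 - 1312) = ((58 + 73*(1/51)) - 1/7698)/48432 = ((58 + 73/51) - 1/7698)*(1/48432) = (3031/51 - 1/7698)*(1/48432) = (7777529/130866)*(1/48432) = 7777529/6338102112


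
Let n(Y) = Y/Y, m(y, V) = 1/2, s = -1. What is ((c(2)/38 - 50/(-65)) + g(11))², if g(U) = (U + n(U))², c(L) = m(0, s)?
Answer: 20461872025/976144 ≈ 20962.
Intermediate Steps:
m(y, V) = ½ (m(y, V) = 1*(½) = ½)
n(Y) = 1
c(L) = ½
g(U) = (1 + U)² (g(U) = (U + 1)² = (1 + U)²)
((c(2)/38 - 50/(-65)) + g(11))² = (((½)/38 - 50/(-65)) + (1 + 11)²)² = (((½)*(1/38) - 50*(-1/65)) + 12²)² = ((1/76 + 10/13) + 144)² = (773/988 + 144)² = (143045/988)² = 20461872025/976144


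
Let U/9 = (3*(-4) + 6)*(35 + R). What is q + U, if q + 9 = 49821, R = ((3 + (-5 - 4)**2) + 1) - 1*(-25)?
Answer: 41982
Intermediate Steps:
R = 110 (R = ((3 + (-9)**2) + 1) + 25 = ((3 + 81) + 1) + 25 = (84 + 1) + 25 = 85 + 25 = 110)
q = 49812 (q = -9 + 49821 = 49812)
U = -7830 (U = 9*((3*(-4) + 6)*(35 + 110)) = 9*((-12 + 6)*145) = 9*(-6*145) = 9*(-870) = -7830)
q + U = 49812 - 7830 = 41982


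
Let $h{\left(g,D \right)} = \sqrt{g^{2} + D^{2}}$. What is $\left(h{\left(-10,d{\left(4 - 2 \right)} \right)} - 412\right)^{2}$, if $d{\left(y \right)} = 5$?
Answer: $169869 - 4120 \sqrt{5} \approx 1.6066 \cdot 10^{5}$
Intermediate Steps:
$h{\left(g,D \right)} = \sqrt{D^{2} + g^{2}}$
$\left(h{\left(-10,d{\left(4 - 2 \right)} \right)} - 412\right)^{2} = \left(\sqrt{5^{2} + \left(-10\right)^{2}} - 412\right)^{2} = \left(\sqrt{25 + 100} - 412\right)^{2} = \left(\sqrt{125} - 412\right)^{2} = \left(5 \sqrt{5} - 412\right)^{2} = \left(-412 + 5 \sqrt{5}\right)^{2}$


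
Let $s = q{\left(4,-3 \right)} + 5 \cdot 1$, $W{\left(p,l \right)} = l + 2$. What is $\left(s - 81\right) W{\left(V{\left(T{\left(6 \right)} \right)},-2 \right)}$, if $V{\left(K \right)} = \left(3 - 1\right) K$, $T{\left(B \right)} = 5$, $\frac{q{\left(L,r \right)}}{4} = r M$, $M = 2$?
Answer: $0$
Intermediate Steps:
$q{\left(L,r \right)} = 8 r$ ($q{\left(L,r \right)} = 4 r 2 = 4 \cdot 2 r = 8 r$)
$V{\left(K \right)} = 2 K$
$W{\left(p,l \right)} = 2 + l$
$s = -19$ ($s = 8 \left(-3\right) + 5 \cdot 1 = -24 + 5 = -19$)
$\left(s - 81\right) W{\left(V{\left(T{\left(6 \right)} \right)},-2 \right)} = \left(-19 - 81\right) \left(2 - 2\right) = \left(-100\right) 0 = 0$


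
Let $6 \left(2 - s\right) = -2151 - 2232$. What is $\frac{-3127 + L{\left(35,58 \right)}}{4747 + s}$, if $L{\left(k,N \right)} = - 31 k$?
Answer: $- \frac{216}{281} \approx -0.76868$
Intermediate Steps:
$s = \frac{1465}{2}$ ($s = 2 - \frac{-2151 - 2232}{6} = 2 - - \frac{1461}{2} = 2 + \frac{1461}{2} = \frac{1465}{2} \approx 732.5$)
$\frac{-3127 + L{\left(35,58 \right)}}{4747 + s} = \frac{-3127 - 1085}{4747 + \frac{1465}{2}} = \frac{-3127 - 1085}{\frac{10959}{2}} = \left(-4212\right) \frac{2}{10959} = - \frac{216}{281}$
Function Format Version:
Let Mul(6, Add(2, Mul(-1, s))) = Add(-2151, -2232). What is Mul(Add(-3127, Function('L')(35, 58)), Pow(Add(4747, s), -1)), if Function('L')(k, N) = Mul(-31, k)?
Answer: Rational(-216, 281) ≈ -0.76868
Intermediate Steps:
s = Rational(1465, 2) (s = Add(2, Mul(Rational(-1, 6), Add(-2151, -2232))) = Add(2, Mul(Rational(-1, 6), -4383)) = Add(2, Rational(1461, 2)) = Rational(1465, 2) ≈ 732.50)
Mul(Add(-3127, Function('L')(35, 58)), Pow(Add(4747, s), -1)) = Mul(Add(-3127, Mul(-31, 35)), Pow(Add(4747, Rational(1465, 2)), -1)) = Mul(Add(-3127, -1085), Pow(Rational(10959, 2), -1)) = Mul(-4212, Rational(2, 10959)) = Rational(-216, 281)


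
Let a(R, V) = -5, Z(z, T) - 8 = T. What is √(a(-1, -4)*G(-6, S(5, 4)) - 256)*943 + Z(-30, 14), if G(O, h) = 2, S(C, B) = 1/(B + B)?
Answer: 22 + 943*I*√266 ≈ 22.0 + 15380.0*I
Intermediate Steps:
S(C, B) = 1/(2*B)
Z(z, T) = 8 + T
√(a(-1, -4)*G(-6, S(5, 4)) - 256)*943 + Z(-30, 14) = √(-5*2 - 256)*943 + (8 + 14) = √(-10 - 256)*943 + 22 = √(-266)*943 + 22 = (I*√266)*943 + 22 = 943*I*√266 + 22 = 22 + 943*I*√266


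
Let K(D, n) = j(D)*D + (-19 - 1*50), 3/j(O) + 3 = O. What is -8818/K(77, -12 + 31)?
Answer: 652532/4875 ≈ 133.85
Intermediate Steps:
j(O) = 3/(-3 + O)
K(D, n) = -69 + 3*D/(-3 + D) (K(D, n) = (3/(-3 + D))*D + (-19 - 1*50) = 3*D/(-3 + D) + (-19 - 50) = 3*D/(-3 + D) - 69 = -69 + 3*D/(-3 + D))
-8818/K(77, -12 + 31) = -8818*(-3 + 77)/(3*(69 - 22*77)) = -8818*74/(3*(69 - 1694)) = -8818/(3*(1/74)*(-1625)) = -8818/(-4875/74) = -8818*(-74/4875) = 652532/4875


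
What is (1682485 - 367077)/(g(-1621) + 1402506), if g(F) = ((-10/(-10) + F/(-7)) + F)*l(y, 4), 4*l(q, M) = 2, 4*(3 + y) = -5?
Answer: 18415712/19625365 ≈ 0.93836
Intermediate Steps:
y = -17/4 (y = -3 + (1/4)*(-5) = -3 - 5/4 = -17/4 ≈ -4.2500)
l(q, M) = 1/2 (l(q, M) = (1/4)*2 = 1/2)
g(F) = 1/2 + 3*F/7 (g(F) = ((-10/(-10) + F/(-7)) + F)*(1/2) = ((-10*(-1/10) + F*(-1/7)) + F)*(1/2) = ((1 - F/7) + F)*(1/2) = (1 + 6*F/7)*(1/2) = 1/2 + 3*F/7)
(1682485 - 367077)/(g(-1621) + 1402506) = (1682485 - 367077)/((1/2 + (3/7)*(-1621)) + 1402506) = 1315408/((1/2 - 4863/7) + 1402506) = 1315408/(-9719/14 + 1402506) = 1315408/(19625365/14) = 1315408*(14/19625365) = 18415712/19625365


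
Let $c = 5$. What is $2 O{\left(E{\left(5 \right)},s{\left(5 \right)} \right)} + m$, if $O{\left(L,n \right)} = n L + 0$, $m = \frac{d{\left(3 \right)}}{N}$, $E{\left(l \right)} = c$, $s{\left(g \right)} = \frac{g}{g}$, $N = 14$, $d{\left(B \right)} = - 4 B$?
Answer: $\frac{64}{7} \approx 9.1429$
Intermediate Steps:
$s{\left(g \right)} = 1$
$E{\left(l \right)} = 5$
$m = - \frac{6}{7}$ ($m = \frac{\left(-4\right) 3}{14} = \left(-12\right) \frac{1}{14} = - \frac{6}{7} \approx -0.85714$)
$O{\left(L,n \right)} = L n$ ($O{\left(L,n \right)} = L n + 0 = L n$)
$2 O{\left(E{\left(5 \right)},s{\left(5 \right)} \right)} + m = 2 \cdot 5 \cdot 1 - \frac{6}{7} = 2 \cdot 5 - \frac{6}{7} = 10 - \frac{6}{7} = \frac{64}{7}$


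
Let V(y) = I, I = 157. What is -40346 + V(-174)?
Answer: -40189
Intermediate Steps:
V(y) = 157
-40346 + V(-174) = -40346 + 157 = -40189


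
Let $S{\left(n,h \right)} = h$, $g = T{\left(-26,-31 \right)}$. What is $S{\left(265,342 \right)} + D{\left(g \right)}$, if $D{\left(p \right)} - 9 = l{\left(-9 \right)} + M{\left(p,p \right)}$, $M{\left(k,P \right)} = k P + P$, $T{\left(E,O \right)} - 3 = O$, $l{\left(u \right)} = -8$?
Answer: $1099$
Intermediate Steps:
$T{\left(E,O \right)} = 3 + O$
$g = -28$ ($g = 3 - 31 = -28$)
$M{\left(k,P \right)} = P + P k$ ($M{\left(k,P \right)} = P k + P = P + P k$)
$D{\left(p \right)} = 1 + p \left(1 + p\right)$ ($D{\left(p \right)} = 9 + \left(-8 + p \left(1 + p\right)\right) = 1 + p \left(1 + p\right)$)
$S{\left(265,342 \right)} + D{\left(g \right)} = 342 - \left(-1 + 28 \left(1 - 28\right)\right) = 342 + \left(1 - -756\right) = 342 + \left(1 + 756\right) = 342 + 757 = 1099$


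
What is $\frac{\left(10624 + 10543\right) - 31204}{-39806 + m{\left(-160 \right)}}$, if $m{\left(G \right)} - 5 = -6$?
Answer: $\frac{10037}{39807} \approx 0.25214$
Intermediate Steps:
$m{\left(G \right)} = -1$ ($m{\left(G \right)} = 5 - 6 = -1$)
$\frac{\left(10624 + 10543\right) - 31204}{-39806 + m{\left(-160 \right)}} = \frac{\left(10624 + 10543\right) - 31204}{-39806 - 1} = \frac{21167 - 31204}{-39807} = \left(-10037\right) \left(- \frac{1}{39807}\right) = \frac{10037}{39807}$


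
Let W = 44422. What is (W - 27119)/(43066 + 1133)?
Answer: 17303/44199 ≈ 0.39148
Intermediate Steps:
(W - 27119)/(43066 + 1133) = (44422 - 27119)/(43066 + 1133) = 17303/44199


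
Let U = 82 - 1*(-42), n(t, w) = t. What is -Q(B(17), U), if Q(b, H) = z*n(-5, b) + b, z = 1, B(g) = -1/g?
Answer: 86/17 ≈ 5.0588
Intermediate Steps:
U = 124 (U = 82 + 42 = 124)
Q(b, H) = -5 + b (Q(b, H) = 1*(-5) + b = -5 + b)
-Q(B(17), U) = -(-5 - 1/17) = -1*(-86/17) = 86/17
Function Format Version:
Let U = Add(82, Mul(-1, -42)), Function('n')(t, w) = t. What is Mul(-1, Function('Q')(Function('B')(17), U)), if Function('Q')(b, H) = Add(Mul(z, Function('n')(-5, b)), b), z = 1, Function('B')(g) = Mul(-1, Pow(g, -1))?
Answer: Rational(86, 17) ≈ 5.0588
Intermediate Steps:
U = 124 (U = Add(82, 42) = 124)
Function('Q')(b, H) = Add(-5, b) (Function('Q')(b, H) = Add(Mul(1, -5), b) = Add(-5, b))
Mul(-1, Function('Q')(Function('B')(17), U)) = Mul(-1, Add(-5, Mul(-1, Pow(17, -1)))) = Mul(-1, Add(-5, Mul(-1, Rational(1, 17)))) = Mul(-1, Add(-5, Rational(-1, 17))) = Mul(-1, Rational(-86, 17)) = Rational(86, 17)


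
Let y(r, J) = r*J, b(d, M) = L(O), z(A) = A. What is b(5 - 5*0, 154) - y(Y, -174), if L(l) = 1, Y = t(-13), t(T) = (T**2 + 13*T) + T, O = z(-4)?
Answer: -2261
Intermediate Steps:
O = -4
t(T) = T**2 + 14*T
Y = -13 (Y = -13*(14 - 13) = -13*1 = -13)
b(d, M) = 1
y(r, J) = J*r
b(5 - 5*0, 154) - y(Y, -174) = 1 - (-174)*(-13) = 1 - 1*2262 = 1 - 2262 = -2261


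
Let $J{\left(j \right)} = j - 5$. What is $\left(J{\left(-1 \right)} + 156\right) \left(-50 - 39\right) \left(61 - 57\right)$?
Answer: $-53400$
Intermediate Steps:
$J{\left(j \right)} = -5 + j$ ($J{\left(j \right)} = j - 5 = -5 + j$)
$\left(J{\left(-1 \right)} + 156\right) \left(-50 - 39\right) \left(61 - 57\right) = \left(\left(-5 - 1\right) + 156\right) \left(-50 - 39\right) \left(61 - 57\right) = \left(-6 + 156\right) \left(\left(-89\right) 4\right) = 150 \left(-356\right) = -53400$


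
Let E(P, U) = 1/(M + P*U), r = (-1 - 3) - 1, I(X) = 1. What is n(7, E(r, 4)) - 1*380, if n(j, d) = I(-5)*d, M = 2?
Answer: -6841/18 ≈ -380.06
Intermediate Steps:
r = -5 (r = -4 - 1 = -5)
E(P, U) = 1/(2 + P*U)
n(j, d) = d (n(j, d) = 1*d = d)
n(7, E(r, 4)) - 1*380 = 1/(2 - 5*4) - 1*380 = 1/(2 - 20) - 380 = 1/(-18) - 380 = -1/18 - 380 = -6841/18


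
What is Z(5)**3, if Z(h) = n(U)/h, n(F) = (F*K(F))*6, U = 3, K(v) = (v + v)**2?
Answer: 272097792/125 ≈ 2.1768e+6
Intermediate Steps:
K(v) = 4*v**2 (K(v) = (2*v)**2 = 4*v**2)
n(F) = 24*F**3 (n(F) = (F*(4*F**2))*6 = (4*F**3)*6 = 24*F**3)
Z(h) = 648/h (Z(h) = (24*3**3)/h = (24*27)/h = 648/h)
Z(5)**3 = (648/5)**3 = 272097792/125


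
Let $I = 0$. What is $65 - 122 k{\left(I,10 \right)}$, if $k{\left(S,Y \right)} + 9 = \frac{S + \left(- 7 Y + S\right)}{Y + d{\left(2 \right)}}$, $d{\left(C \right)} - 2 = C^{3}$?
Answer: $1590$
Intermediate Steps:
$d{\left(C \right)} = 2 + C^{3}$
$k{\left(S,Y \right)} = -9 + \frac{- 7 Y + 2 S}{10 + Y}$ ($k{\left(S,Y \right)} = -9 + \frac{S + \left(- 7 Y + S\right)}{Y + \left(2 + 2^{3}\right)} = -9 + \frac{S + \left(S - 7 Y\right)}{Y + \left(2 + 8\right)} = -9 + \frac{- 7 Y + 2 S}{Y + 10} = -9 + \frac{- 7 Y + 2 S}{10 + Y}$)
$65 - 122 k{\left(I,10 \right)} = 65 - 122 \frac{2 \left(-45 + 0 - 80\right)}{10 + 10} = 65 - 122 \frac{2 \left(-45 + 0 - 80\right)}{20} = 65 - 122 \cdot 2 \cdot \frac{1}{20} \left(-125\right) = 65 - -1525 = 65 + 1525 = 1590$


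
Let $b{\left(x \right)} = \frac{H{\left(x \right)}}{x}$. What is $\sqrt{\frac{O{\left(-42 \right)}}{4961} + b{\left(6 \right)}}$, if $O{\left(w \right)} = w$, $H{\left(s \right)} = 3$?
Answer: $\frac{\sqrt{399914}}{902} \approx 0.70109$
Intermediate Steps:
$b{\left(x \right)} = \frac{3}{x}$
$\sqrt{\frac{O{\left(-42 \right)}}{4961} + b{\left(6 \right)}} = \sqrt{- \frac{42}{4961} + \frac{3}{6}} = \sqrt{\left(-42\right) \frac{1}{4961} + 3 \cdot \frac{1}{6}} = \sqrt{- \frac{42}{4961} + \frac{1}{2}} = \sqrt{\frac{4877}{9922}} = \frac{\sqrt{399914}}{902}$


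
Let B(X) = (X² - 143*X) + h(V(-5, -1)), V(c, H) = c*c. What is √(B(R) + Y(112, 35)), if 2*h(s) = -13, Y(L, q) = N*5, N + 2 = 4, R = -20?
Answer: √13054/2 ≈ 57.127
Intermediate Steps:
V(c, H) = c²
N = 2 (N = -2 + 4 = 2)
Y(L, q) = 10 (Y(L, q) = 2*5 = 10)
h(s) = -13/2 (h(s) = (½)*(-13) = -13/2)
B(X) = -13/2 + X² - 143*X (B(X) = (X² - 143*X) - 13/2 = -13/2 + X² - 143*X)
√(B(R) + Y(112, 35)) = √((-13/2 + (-20)² - 143*(-20)) + 10) = √((-13/2 + 400 + 2860) + 10) = √(6507/2 + 10) = √(6527/2) = √13054/2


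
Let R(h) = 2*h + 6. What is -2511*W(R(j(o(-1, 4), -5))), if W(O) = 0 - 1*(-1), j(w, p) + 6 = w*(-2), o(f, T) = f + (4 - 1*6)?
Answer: -2511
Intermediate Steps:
o(f, T) = -2 + f (o(f, T) = f + (4 - 6) = f - 2 = -2 + f)
j(w, p) = -6 - 2*w (j(w, p) = -6 + w*(-2) = -6 - 2*w)
R(h) = 6 + 2*h
W(O) = 1 (W(O) = 0 + 1 = 1)
-2511*W(R(j(o(-1, 4), -5))) = -2511*1 = -2511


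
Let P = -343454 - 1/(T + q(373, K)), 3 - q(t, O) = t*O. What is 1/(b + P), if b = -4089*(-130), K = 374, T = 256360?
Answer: 116861/21983423875 ≈ 5.3159e-6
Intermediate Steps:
q(t, O) = 3 - O*t (q(t, O) = 3 - t*O = 3 - O*t)
b = 531570
P = -40136377895/116861 (P = -343454 - 1/(256360 + (3 - 1*374*373)) = -343454 - 1/(256360 + (3 - 139502)) = -343454 - 1/(256360 - 139499) = -343454 - 1/116861 = -40136377895/116861 ≈ -3.4345e+5)
1/(b + P) = 1/(531570 - 40136377895/116861) = 1/(21983423875/116861) = 116861/21983423875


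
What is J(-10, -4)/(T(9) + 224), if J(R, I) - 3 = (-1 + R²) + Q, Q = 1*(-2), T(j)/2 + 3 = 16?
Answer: ⅖ ≈ 0.40000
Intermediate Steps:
T(j) = 26 (T(j) = -6 + 2*16 = -6 + 32 = 26)
Q = -2
J(R, I) = R² (J(R, I) = 3 + ((-1 + R²) - 2) = 3 + (-3 + R²) = R²)
J(-10, -4)/(T(9) + 224) = (-10)²/(26 + 224) = 100/250 = 100*(1/250) = ⅖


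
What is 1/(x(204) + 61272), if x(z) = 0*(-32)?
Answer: 1/61272 ≈ 1.6321e-5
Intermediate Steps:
x(z) = 0
1/(x(204) + 61272) = 1/(0 + 61272) = 1/61272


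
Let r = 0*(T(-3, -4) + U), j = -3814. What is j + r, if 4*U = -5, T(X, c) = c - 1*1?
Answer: -3814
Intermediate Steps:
T(X, c) = -1 + c (T(X, c) = c - 1 = -1 + c)
U = -5/4 (U = (¼)*(-5) = -5/4 ≈ -1.2500)
r = 0 (r = 0*((-1 - 4) - 5/4) = 0*(-5 - 5/4) = 0*(-25/4) = 0)
j + r = -3814 + 0 = -3814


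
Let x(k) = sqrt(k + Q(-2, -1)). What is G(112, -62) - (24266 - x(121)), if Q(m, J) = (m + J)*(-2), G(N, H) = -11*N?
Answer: -25498 + sqrt(127) ≈ -25487.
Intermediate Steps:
Q(m, J) = -2*J - 2*m (Q(m, J) = (J + m)*(-2) = -2*J - 2*m)
x(k) = sqrt(6 + k) (x(k) = sqrt(k + (-2*(-1) - 2*(-2))) = sqrt(k + (2 + 4)) = sqrt(k + 6) = sqrt(6 + k))
G(112, -62) - (24266 - x(121)) = -11*112 - (24266 - sqrt(6 + 121)) = -1232 - (24266 - sqrt(127)) = -1232 + (-24266 + sqrt(127)) = -25498 + sqrt(127)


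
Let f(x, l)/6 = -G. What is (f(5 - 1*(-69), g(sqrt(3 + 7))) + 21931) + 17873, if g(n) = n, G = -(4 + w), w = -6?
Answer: 39792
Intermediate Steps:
G = 2 (G = -(4 - 6) = -1*(-2) = 2)
f(x, l) = -12 (f(x, l) = 6*(-1*2) = 6*(-2) = -12)
(f(5 - 1*(-69), g(sqrt(3 + 7))) + 21931) + 17873 = (-12 + 21931) + 17873 = 21919 + 17873 = 39792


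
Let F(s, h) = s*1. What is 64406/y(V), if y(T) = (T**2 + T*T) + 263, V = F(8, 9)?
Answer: 64406/391 ≈ 164.72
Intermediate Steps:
F(s, h) = s
V = 8
y(T) = 263 + 2*T**2 (y(T) = (T**2 + T**2) + 263 = 2*T**2 + 263 = 263 + 2*T**2)
64406/y(V) = 64406/(263 + 2*8**2) = 64406/(263 + 2*64) = 64406/(263 + 128) = 64406/391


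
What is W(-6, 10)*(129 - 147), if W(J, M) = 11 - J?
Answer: -306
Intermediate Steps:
W(-6, 10)*(129 - 147) = (11 - 1*(-6))*(129 - 147) = (11 + 6)*(-18) = 17*(-18) = -306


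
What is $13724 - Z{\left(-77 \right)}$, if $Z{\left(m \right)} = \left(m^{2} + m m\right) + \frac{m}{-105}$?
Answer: $\frac{27979}{15} \approx 1865.3$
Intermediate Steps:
$Z{\left(m \right)} = 2 m^{2} - \frac{m}{105}$ ($Z{\left(m \right)} = \left(m^{2} + m^{2}\right) + m \left(- \frac{1}{105}\right) = 2 m^{2} - \frac{m}{105}$)
$13724 - Z{\left(-77 \right)} = 13724 - \frac{1}{105} \left(-77\right) \left(-1 + 210 \left(-77\right)\right) = 13724 - \frac{1}{105} \left(-77\right) \left(-1 - 16170\right) = 13724 - \frac{1}{105} \left(-77\right) \left(-16171\right) = 13724 - \frac{177881}{15} = \frac{27979}{15}$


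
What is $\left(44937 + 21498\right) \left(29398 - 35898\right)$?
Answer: $-431827500$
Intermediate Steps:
$\left(44937 + 21498\right) \left(29398 - 35898\right) = 66435 \left(-6500\right) = -431827500$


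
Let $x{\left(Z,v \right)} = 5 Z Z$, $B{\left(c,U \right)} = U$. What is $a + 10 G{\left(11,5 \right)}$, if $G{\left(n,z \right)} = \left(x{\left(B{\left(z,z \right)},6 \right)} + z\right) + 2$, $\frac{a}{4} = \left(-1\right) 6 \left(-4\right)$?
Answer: $1416$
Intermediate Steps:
$a = 96$ ($a = 4 \left(-1\right) 6 \left(-4\right) = 4 \left(\left(-6\right) \left(-4\right)\right) = 4 \cdot 24 = 96$)
$x{\left(Z,v \right)} = 5 Z^{2}$
$G{\left(n,z \right)} = 2 + z + 5 z^{2}$ ($G{\left(n,z \right)} = \left(5 z^{2} + z\right) + 2 = \left(z + 5 z^{2}\right) + 2 = 2 + z + 5 z^{2}$)
$a + 10 G{\left(11,5 \right)} = 96 + 10 \left(2 + 5 + 5 \cdot 5^{2}\right) = 96 + 10 \left(2 + 5 + 5 \cdot 25\right) = 96 + 10 \left(2 + 5 + 125\right) = 96 + 10 \cdot 132 = 96 + 1320 = 1416$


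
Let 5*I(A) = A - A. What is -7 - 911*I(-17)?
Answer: -7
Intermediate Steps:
I(A) = 0 (I(A) = (A - A)/5 = (⅕)*0 = 0)
-7 - 911*I(-17) = -7 - 911*0 = -7 + 0 = -7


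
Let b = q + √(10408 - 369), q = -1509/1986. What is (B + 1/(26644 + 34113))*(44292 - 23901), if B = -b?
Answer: 623178180303/40221134 - 20391*√10039 ≈ -2.0276e+6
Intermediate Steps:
q = -503/662 (q = -1509*1/1986 = -503/662 ≈ -0.75982)
b = -503/662 + √10039 (b = -503/662 + √(10408 - 369) = -503/662 + √10039 ≈ 99.435)
B = 503/662 - √10039 (B = -(-503/662 + √10039) = 503/662 - √10039 ≈ -99.435)
(B + 1/(26644 + 34113))*(44292 - 23901) = ((503/662 - √10039) + 1/(26644 + 34113))*(44292 - 23901) = ((503/662 - √10039) + 1/60757)*20391 = (30561433/40221134 - √10039)*20391 = 623178180303/40221134 - 20391*√10039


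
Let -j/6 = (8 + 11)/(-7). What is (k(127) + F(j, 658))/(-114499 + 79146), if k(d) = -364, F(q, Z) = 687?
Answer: -323/35353 ≈ -0.0091364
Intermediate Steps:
j = 114/7 (j = -6*(8 + 11)/(-7) = -(-6)*19/7 = -6*(-19/7) = 114/7 ≈ 16.286)
(k(127) + F(j, 658))/(-114499 + 79146) = (-364 + 687)/(-114499 + 79146) = 323/(-35353) = 323*(-1/35353) = -323/35353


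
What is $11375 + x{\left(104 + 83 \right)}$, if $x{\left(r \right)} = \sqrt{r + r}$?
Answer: $11375 + \sqrt{374} \approx 11394.0$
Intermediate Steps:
$x{\left(r \right)} = \sqrt{2} \sqrt{r}$ ($x{\left(r \right)} = \sqrt{2 r} = \sqrt{2} \sqrt{r}$)
$11375 + x{\left(104 + 83 \right)} = 11375 + \sqrt{2} \sqrt{104 + 83} = 11375 + \sqrt{2} \sqrt{187} = 11375 + \sqrt{374}$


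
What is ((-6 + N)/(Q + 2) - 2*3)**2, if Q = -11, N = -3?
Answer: 25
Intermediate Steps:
((-6 + N)/(Q + 2) - 2*3)**2 = ((-6 - 3)/(-11 + 2) - 2*3)**2 = (-9/(-9) - 6)**2 = (-9*(-1/9) - 6)**2 = (1 - 6)**2 = (-5)**2 = 25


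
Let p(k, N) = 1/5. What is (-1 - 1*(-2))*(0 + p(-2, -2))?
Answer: ⅕ ≈ 0.20000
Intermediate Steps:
p(k, N) = ⅕
(-1 - 1*(-2))*(0 + p(-2, -2)) = (-1 - 1*(-2))*(0 + ⅕) = (-1 + 2)*(⅕) = 1*(⅕) = ⅕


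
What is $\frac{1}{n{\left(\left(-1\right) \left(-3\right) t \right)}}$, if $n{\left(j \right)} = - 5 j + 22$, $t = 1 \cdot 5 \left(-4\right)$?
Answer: $\frac{1}{322} \approx 0.0031056$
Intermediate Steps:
$t = -20$ ($t = 5 \left(-4\right) = -20$)
$n{\left(j \right)} = 22 - 5 j$
$\frac{1}{n{\left(\left(-1\right) \left(-3\right) t \right)}} = \frac{1}{22 - 5 \left(-1\right) \left(-3\right) \left(-20\right)} = \frac{1}{22 - 5 \cdot 3 \left(-20\right)} = \frac{1}{22 - -300} = \frac{1}{22 + 300} = \frac{1}{322}$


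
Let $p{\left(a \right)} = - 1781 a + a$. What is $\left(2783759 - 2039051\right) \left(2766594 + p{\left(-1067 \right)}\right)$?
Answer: $3474698800632$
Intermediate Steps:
$p{\left(a \right)} = - 1780 a$
$\left(2783759 - 2039051\right) \left(2766594 + p{\left(-1067 \right)}\right) = \left(2783759 - 2039051\right) \left(2766594 - -1899260\right) = 744708 \left(2766594 + 1899260\right) = 744708 \cdot 4665854 = 3474698800632$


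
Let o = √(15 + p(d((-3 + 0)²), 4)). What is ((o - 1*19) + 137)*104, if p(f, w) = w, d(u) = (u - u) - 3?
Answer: 12272 + 104*√19 ≈ 12725.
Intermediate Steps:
d(u) = -3 (d(u) = 0 - 3 = -3)
o = √19 (o = √(15 + 4) = √19 ≈ 4.3589)
((o - 1*19) + 137)*104 = ((√19 - 1*19) + 137)*104 = ((√19 - 19) + 137)*104 = ((-19 + √19) + 137)*104 = (118 + √19)*104 = 12272 + 104*√19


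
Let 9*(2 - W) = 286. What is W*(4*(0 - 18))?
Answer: 2144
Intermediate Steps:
W = -268/9 (W = 2 - 1/9*286 = 2 - 286/9 = -268/9 ≈ -29.778)
W*(4*(0 - 18)) = -1072*(0 - 18)/9 = -1072*(-18)/9 = -268/9*(-72) = 2144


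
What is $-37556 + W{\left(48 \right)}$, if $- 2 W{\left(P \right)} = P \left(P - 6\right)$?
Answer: $-38564$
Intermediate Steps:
$W{\left(P \right)} = - \frac{P \left(-6 + P\right)}{2}$ ($W{\left(P \right)} = - \frac{P \left(P - 6\right)}{2} = - \frac{P \left(-6 + P\right)}{2}$)
$-37556 + W{\left(48 \right)} = -37556 + \frac{1}{2} \cdot 48 \left(6 - 48\right) = -37556 + \frac{1}{2} \cdot 48 \left(-42\right) = -37556 - 1008 = -38564$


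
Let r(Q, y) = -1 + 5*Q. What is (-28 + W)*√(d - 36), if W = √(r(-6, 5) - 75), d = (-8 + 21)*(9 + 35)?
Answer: 2*√134*(-28 + I*√106) ≈ -648.25 + 238.36*I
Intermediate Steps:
d = 572 (d = 13*44 = 572)
W = I*√106 (W = √((-1 + 5*(-6)) - 75) = √((-1 - 30) - 75) = √(-31 - 75) = √(-106) = I*√106 ≈ 10.296*I)
(-28 + W)*√(d - 36) = (-28 + I*√106)*√(572 - 36) = (-28 + I*√106)*√536 = (-28 + I*√106)*(2*√134) = 2*√134*(-28 + I*√106)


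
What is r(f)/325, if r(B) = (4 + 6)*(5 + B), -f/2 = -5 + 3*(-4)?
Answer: 6/5 ≈ 1.2000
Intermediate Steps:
f = 34 (f = -2*(-5 + 3*(-4)) = -2*(-5 - 12) = -2*(-17) = 34)
r(B) = 50 + 10*B (r(B) = 10*(5 + B) = 50 + 10*B)
r(f)/325 = (50 + 10*34)/325 = (50 + 340)*(1/325) = 390*(1/325) = 6/5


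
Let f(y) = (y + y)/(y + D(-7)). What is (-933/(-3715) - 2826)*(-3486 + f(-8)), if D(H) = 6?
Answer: 36510851046/3715 ≈ 9.8280e+6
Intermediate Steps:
f(y) = 2*y/(6 + y) (f(y) = (y + y)/(y + 6) = (2*y)/(6 + y) = 2*y/(6 + y))
(-933/(-3715) - 2826)*(-3486 + f(-8)) = (-933/(-3715) - 2826)*(-3486 + 2*(-8)/(6 - 8)) = (-933*(-1/3715) - 2826)*(-3486 + 2*(-8)/(-2)) = (933/3715 - 2826)*(-3486 + 2*(-8)*(-½)) = -10497657*(-3486 + 8)/3715 = -10497657/3715*(-3478) = 36510851046/3715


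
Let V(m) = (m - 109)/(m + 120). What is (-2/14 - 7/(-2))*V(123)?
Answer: 47/243 ≈ 0.19342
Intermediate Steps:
V(m) = (-109 + m)/(120 + m)
(-2/14 - 7/(-2))*V(123) = (-2/14 - 7/(-2))*((-109 + 123)/(120 + 123)) = (-2*1/14 - 7*(-½))*(14/243) = (-⅐ + 7/2)*((1/243)*14) = (47/14)*(14/243) = 47/243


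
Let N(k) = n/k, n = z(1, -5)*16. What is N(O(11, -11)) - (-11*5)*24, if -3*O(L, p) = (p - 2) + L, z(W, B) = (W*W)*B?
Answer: 1200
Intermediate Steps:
z(W, B) = B*W² (z(W, B) = W²*B = B*W²)
O(L, p) = ⅔ - L/3 - p/3 (O(L, p) = -((p - 2) + L)/3 = -((-2 + p) + L)/3 = -(-2 + L + p)/3 = ⅔ - L/3 - p/3)
n = -80 (n = -5*1²*16 = -5*1*16 = -5*16 = -80)
N(k) = -80/k
N(O(11, -11)) - (-11*5)*24 = -80/(⅔ - ⅓*11 - ⅓*(-11)) - (-11*5)*24 = -80/(⅔ - 11/3 + 11/3) - (-55)*24 = -80/⅔ - 1*(-1320) = -80*3/2 + 1320 = -120 + 1320 = 1200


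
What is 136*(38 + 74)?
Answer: 15232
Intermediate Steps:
136*(38 + 74) = 136*112 = 15232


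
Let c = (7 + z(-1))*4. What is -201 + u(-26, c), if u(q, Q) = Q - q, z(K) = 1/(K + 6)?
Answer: -731/5 ≈ -146.20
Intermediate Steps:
z(K) = 1/(6 + K)
c = 144/5 (c = (7 + 1/(6 - 1))*4 = (7 + 1/5)*4 = (36/5)*4 = 144/5 ≈ 28.800)
-201 + u(-26, c) = -201 + (144/5 - 1*(-26)) = -201 + (144/5 + 26) = -201 + 274/5 = -731/5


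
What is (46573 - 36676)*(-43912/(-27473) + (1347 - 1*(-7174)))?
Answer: 2317296891465/27473 ≈ 8.4348e+7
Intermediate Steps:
(46573 - 36676)*(-43912/(-27473) + (1347 - 1*(-7174))) = 9897*(-43912*(-1/27473) + (1347 + 7174)) = 9897*(43912/27473 + 8521) = 9897*(234141345/27473) = 2317296891465/27473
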